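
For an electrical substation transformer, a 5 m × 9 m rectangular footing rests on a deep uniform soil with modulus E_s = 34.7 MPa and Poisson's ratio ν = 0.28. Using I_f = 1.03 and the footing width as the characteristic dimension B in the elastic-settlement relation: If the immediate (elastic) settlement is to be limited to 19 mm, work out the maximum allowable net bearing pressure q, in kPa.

E_s = 34.7 MPa = 34700 kPa.
S_e = q·B·(1−ν²)/E_s · I_f  ⇒  q = S_e·E_s / (B·(1−ν²)·I_f).
q = 0.019 × 34700 / (5 × 0.9216 × 1.03) = 138.9 kPa

q ≈ 139 kPa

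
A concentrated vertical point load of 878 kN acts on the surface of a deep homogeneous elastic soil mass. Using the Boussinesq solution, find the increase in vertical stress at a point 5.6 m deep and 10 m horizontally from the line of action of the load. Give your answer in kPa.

Boussinesq vertical stress below a point load on an elastic half-space:
Δσ_z = 3P/(2πz²) · [1 + (r/z)²]^(−5/2)
r/z = 10/5.6 = 1.7857; [1+(r/z)²]^(−5/2) = 0.027847.
Δσ_z = 3×878/(2π×5.6²) × 0.027847 = 13.368 × 0.027847 = 0.3723 kPa

Δσ_z ≈ 0.372 kPa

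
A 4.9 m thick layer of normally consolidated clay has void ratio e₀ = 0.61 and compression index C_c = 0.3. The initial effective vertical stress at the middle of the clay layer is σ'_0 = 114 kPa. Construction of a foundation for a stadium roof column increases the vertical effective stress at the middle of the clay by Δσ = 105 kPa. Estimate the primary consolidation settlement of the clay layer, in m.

S_c ≈ 0.259 m

Final effective stress: σ'_f = σ'_0 + Δσ = 114 + 105 = 219 kPa.
Normally consolidated clay, so the full stress increment lies on the virgin compression line:
S_c = C_c·H/(1+e₀)·log₁₀(σ'_f/σ'_0) = 0.3×4.9/(1+0.61)×log₁₀(219/114)
    = 0.91304 × 0.28354 = 0.2589 m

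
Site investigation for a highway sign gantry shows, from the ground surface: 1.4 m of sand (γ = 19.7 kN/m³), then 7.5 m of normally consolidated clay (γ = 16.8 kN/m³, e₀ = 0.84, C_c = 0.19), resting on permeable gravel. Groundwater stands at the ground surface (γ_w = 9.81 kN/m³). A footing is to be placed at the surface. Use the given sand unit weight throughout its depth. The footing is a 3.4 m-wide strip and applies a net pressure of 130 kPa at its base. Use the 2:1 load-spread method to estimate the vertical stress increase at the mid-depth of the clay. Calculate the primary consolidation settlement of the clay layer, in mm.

S_c ≈ 279 mm

Mid-depth of clay below the ground surface: z = 1.4 + 7.5/2 = 5.15 m.
Total vertical stress at mid-clay: σ_v = 19.7×1.4 + 16.8×3.75 = 90.58 kPa.
Pore pressure: u = 9.81×(5.15 − 0) = 50.522 kPa.
Initial effective stress: σ'_0 = σ_v − u = 90.58 − 50.522 = 40.058 kPa.
Stress increase at mid-clay by the 2:1 spreading method:
Δσ = qB/(B+z) = 130×3.4/(3.4+5.15) = 51.696 kPa
Final effective stress: σ'_f = σ'_0 + Δσ = 40.058 + 51.696 = 91.754 kPa.
Normally consolidated clay, so the full stress increment lies on the virgin compression line:
S_c = C_c·H/(1+e₀)·log₁₀(σ'_f/σ'_0) = 0.19×7.5/(1+0.84)×log₁₀(91.754/40.058)
    = 0.77446 × 0.35994 = 0.2788 m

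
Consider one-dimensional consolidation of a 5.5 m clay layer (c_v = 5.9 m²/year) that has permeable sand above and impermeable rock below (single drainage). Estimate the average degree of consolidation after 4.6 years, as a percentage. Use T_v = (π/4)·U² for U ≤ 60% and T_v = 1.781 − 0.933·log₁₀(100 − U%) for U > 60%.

U ≈ 91.1 %

Drainage path length: H_d = H = 5.5 m (single drainage).
T_v = c_v·t/H_d² = 5.9×4.6/5.5² = 0.89719.
T_v = 0.89719 corresponds to the U > 60% branch:
U = 1 − 10^((1.781 − T_v)/0.933)/100 = 0.9114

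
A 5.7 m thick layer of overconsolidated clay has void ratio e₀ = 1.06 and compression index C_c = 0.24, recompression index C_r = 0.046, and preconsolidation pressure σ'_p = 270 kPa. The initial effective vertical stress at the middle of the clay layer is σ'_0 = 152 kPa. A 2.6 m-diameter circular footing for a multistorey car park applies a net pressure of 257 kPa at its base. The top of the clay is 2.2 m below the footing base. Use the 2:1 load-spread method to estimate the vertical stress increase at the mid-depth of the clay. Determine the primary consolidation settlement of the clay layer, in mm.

S_c ≈ 9.86 mm

Mid-depth of clay below the footing base: z = 2.2 + 5.7/2 = 5.05 m.
Stress increase at mid-clay by the 2:1 spreading method:
Δσ ≈ qD²/(D+z)² = 257×2.6²/(2.6+5.05)² = 29.686 kPa
Final effective stress: σ'_f = 152 + 29.686 = 181.69 kPa.
σ'_f = 181.69 ≤ σ'_p = 270 kPa, so the clay remains overconsolidated and only the recompression index applies:
S_c = C_r·H/(1+e₀)·log₁₀(σ'_f/σ'_0) = 0.046×5.7/2.06×log₁₀(181.69/152)
    = 0.12728 × 0.077487 = 0.009863 m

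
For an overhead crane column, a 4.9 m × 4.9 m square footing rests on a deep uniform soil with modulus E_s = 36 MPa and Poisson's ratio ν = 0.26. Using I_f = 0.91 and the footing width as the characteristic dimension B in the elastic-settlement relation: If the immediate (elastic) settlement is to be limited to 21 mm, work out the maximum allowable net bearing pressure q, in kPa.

q ≈ 182 kPa

E_s = 36 MPa = 36000 kPa.
S_e = q·B·(1−ν²)/E_s · I_f  ⇒  q = S_e·E_s / (B·(1−ν²)·I_f).
q = 0.021 × 36000 / (4.9 × 0.9324 × 0.91) = 181.8 kPa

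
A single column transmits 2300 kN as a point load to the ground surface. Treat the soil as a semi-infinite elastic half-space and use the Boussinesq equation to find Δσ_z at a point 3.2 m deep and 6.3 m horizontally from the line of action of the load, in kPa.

Δσ_z ≈ 2.04 kPa

Boussinesq vertical stress below a point load on an elastic half-space:
Δσ_z = 3P/(2πz²) · [1 + (r/z)²]^(−5/2)
r/z = 6.3/3.2 = 1.9687; [1+(r/z)²]^(−5/2) = 0.019048.
Δσ_z = 3×2300/(2π×3.2²) × 0.019048 = 107.24 × 0.019048 = 2.043 kPa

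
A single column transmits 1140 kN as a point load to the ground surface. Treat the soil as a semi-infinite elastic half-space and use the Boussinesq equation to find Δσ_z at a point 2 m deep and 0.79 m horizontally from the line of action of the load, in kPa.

Boussinesq vertical stress below a point load on an elastic half-space:
Δσ_z = 3P/(2πz²) · [1 + (r/z)²]^(−5/2)
r/z = 0.79/2 = 0.395; [1+(r/z)²]^(−5/2) = 0.69596.
Δσ_z = 3×1140/(2π×2²) × 0.69596 = 136.08 × 0.69596 = 94.71 kPa

Δσ_z ≈ 94.7 kPa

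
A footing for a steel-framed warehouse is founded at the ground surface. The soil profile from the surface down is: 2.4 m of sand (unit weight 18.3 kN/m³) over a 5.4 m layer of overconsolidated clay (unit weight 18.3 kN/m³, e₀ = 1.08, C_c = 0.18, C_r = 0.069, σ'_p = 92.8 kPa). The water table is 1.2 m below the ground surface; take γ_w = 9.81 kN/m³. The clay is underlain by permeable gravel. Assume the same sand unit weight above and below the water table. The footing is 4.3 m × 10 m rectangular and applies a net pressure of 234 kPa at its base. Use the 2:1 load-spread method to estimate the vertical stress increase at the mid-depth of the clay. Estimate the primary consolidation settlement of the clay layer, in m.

Mid-depth of clay below the ground surface: z = 2.4 + 5.4/2 = 5.1 m.
Total vertical stress at mid-clay: σ_v = 18.3×2.4 + 18.3×2.7 = 93.33 kPa.
Pore pressure: u = 9.81×(5.1 − 1.2) = 38.259 kPa.
Initial effective stress: σ'_0 = σ_v − u = 93.33 − 38.259 = 55.071 kPa.
Stress increase at mid-clay by the 2:1 spreading method:
Δσ = qBL/((B+z)(L+z)) = 234×4.3×10/((4.3+5.1)(10+5.1)) = 70.889 kPa
Final effective stress: σ'_f = 55.071 + 70.889 = 125.96 kPa.
σ'_f = 125.96 > σ'_p = 92.8 kPa, so the stress path crosses the preconsolidation pressure — recompression up to σ'_p, then virgin compression beyond:
S_c = H/(1+e₀)·[C_r·log₁₀(σ'_p/σ'_0) + C_c·log₁₀(σ'_f/σ'_p)]
    = 5.4/2.08 × [0.069×log₁₀(92.8/55.071) + 0.18×log₁₀(125.96/92.8)]
    = 2.5962 × [0.015637 + 0.023883] = 0.1026 m

S_c ≈ 0.103 m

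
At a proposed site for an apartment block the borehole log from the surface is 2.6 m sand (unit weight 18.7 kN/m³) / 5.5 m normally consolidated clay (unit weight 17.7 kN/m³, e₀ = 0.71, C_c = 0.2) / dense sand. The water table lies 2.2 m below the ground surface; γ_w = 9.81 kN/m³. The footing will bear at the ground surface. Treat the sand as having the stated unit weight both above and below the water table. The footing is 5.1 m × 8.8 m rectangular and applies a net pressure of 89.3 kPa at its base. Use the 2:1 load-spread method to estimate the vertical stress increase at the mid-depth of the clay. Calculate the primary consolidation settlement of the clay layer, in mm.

S_c ≈ 95.6 mm

Mid-depth of clay below the ground surface: z = 2.6 + 5.5/2 = 5.35 m.
Total vertical stress at mid-clay: σ_v = 18.7×2.6 + 17.7×2.75 = 97.295 kPa.
Pore pressure: u = 9.81×(5.35 − 2.2) = 30.902 kPa.
Initial effective stress: σ'_0 = σ_v − u = 97.295 − 30.902 = 66.393 kPa.
Stress increase at mid-clay by the 2:1 spreading method:
Δσ = qBL/((B+z)(L+z)) = 89.3×5.1×8.8/((5.1+5.35)(8.8+5.35)) = 27.104 kPa
Final effective stress: σ'_f = σ'_0 + Δσ = 66.393 + 27.104 = 93.497 kPa.
Normally consolidated clay, so the full stress increment lies on the virgin compression line:
S_c = C_c·H/(1+e₀)·log₁₀(σ'_f/σ'_0) = 0.2×5.5/(1+0.71)×log₁₀(93.497/66.393)
    = 0.64327 × 0.14868 = 0.09564 m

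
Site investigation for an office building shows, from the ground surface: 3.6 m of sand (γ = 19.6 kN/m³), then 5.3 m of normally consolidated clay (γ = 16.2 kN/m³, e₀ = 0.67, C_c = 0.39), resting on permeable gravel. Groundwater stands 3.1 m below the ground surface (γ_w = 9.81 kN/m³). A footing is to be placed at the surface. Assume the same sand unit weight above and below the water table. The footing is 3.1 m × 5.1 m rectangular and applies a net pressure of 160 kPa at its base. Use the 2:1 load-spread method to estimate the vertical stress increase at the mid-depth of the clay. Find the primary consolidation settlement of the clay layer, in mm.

Mid-depth of clay below the ground surface: z = 3.6 + 5.3/2 = 6.25 m.
Total vertical stress at mid-clay: σ_v = 19.6×3.6 + 16.2×2.65 = 113.49 kPa.
Pore pressure: u = 9.81×(6.25 − 3.1) = 30.902 kPa.
Initial effective stress: σ'_0 = σ_v − u = 113.49 − 30.902 = 82.588 kPa.
Stress increase at mid-clay by the 2:1 spreading method:
Δσ = qBL/((B+z)(L+z)) = 160×3.1×5.1/((3.1+6.25)(5.1+6.25)) = 23.837 kPa
Final effective stress: σ'_f = σ'_0 + Δσ = 82.588 + 23.837 = 106.42 kPa.
Normally consolidated clay, so the full stress increment lies on the virgin compression line:
S_c = C_c·H/(1+e₀)·log₁₀(σ'_f/σ'_0) = 0.39×5.3/(1+0.67)×log₁₀(106.42/82.588)
    = 1.2377 × 0.11011 = 0.1363 m

S_c ≈ 136 mm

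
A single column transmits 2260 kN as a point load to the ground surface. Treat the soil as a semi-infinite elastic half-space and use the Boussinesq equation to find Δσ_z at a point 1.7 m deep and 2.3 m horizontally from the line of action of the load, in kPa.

Boussinesq vertical stress below a point load on an elastic half-space:
Δσ_z = 3P/(2πz²) · [1 + (r/z)²]^(−5/2)
r/z = 2.3/1.7 = 1.3529; [1+(r/z)²]^(−5/2) = 0.074193.
Δσ_z = 3×2260/(2π×1.7²) × 0.074193 = 373.38 × 0.074193 = 27.7 kPa

Δσ_z ≈ 27.7 kPa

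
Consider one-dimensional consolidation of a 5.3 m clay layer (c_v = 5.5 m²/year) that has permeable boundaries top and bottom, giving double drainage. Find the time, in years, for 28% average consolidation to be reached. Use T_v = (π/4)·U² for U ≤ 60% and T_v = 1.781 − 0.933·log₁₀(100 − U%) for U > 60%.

Drainage path length: H_d = H/2 = 2.65 m (double drainage).
U ≤ 60%: T_v = (π/4)·U² = (π/4)×0.28² = 0.061575.
t = T_v·H_d²/c_v = 0.061575×2.65²/5.5 = 0.07862 years.

t ≈ 0.0786 years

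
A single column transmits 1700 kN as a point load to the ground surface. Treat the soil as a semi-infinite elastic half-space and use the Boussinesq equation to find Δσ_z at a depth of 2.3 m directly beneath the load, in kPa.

Δσ_z ≈ 153 kPa

Boussinesq vertical stress below a point load on an elastic half-space:
Δσ_z = 3P/(2πz²) · [1 + (r/z)²]^(−5/2)
r/z = 0/2.3 = 0; [1+(r/z)²]^(−5/2) = 1.
Δσ_z = 3×1700/(2π×2.3²) × 1 = 153.44 × 1 = 153.4 kPa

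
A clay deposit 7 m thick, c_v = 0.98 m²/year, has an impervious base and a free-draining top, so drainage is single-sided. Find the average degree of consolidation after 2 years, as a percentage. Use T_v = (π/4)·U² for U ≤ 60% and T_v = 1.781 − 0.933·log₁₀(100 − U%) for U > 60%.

U ≈ 22.6 %

Drainage path length: H_d = H = 7 m (single drainage).
T_v = c_v·t/H_d² = 0.98×2/7² = 0.04.
T_v = 0.04 corresponds to the U ≤ 60% branch:
U = √(4T_v/π) = 0.2257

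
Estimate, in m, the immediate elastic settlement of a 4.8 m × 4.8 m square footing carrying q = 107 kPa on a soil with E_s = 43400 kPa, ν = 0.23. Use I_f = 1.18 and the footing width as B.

S_e ≈ 0.0132 m

Immediate (elastic) settlement: S_e = q·B·(1−ν²)/E_s · I_f.
S_e = 107 × 4.8 × (1 − 0.23²) / 43400 × 1.18
    = 107 × 4.8 × 0.9471 / 43400 × 1.18
    = 0.01323 m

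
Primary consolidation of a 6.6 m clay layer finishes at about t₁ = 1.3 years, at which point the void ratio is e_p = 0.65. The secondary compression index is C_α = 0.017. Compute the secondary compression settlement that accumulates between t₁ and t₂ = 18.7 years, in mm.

S_s ≈ 78.7 mm

Secondary compression: S_s = C_α·H/(1+e_p)·log₁₀(t₂/t₁)
S_s = 0.017×6.6/(1+0.65)×log₁₀(18.7/1.3)
    = 0.068 × 1.158 = 0.07874 m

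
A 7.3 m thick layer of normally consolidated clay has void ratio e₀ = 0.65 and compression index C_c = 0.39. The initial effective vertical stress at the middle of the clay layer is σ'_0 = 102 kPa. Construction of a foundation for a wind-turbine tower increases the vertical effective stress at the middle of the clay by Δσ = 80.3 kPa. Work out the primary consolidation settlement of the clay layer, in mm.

Final effective stress: σ'_f = σ'_0 + Δσ = 102 + 80.3 = 182.3 kPa.
Normally consolidated clay, so the full stress increment lies on the virgin compression line:
S_c = C_c·H/(1+e₀)·log₁₀(σ'_f/σ'_0) = 0.39×7.3/(1+0.65)×log₁₀(182.3/102)
    = 1.7255 × 0.25219 = 0.4352 m

S_c ≈ 435 mm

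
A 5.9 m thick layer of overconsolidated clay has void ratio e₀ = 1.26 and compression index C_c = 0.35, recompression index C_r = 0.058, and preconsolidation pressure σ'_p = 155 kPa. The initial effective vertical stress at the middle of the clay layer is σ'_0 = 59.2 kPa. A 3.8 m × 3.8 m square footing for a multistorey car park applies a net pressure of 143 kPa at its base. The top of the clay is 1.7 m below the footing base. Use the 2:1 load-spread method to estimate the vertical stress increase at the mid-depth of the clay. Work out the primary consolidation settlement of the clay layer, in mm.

S_c ≈ 26.2 mm

Mid-depth of clay below the footing base: z = 1.7 + 5.9/2 = 4.65 m.
Stress increase at mid-clay by the 2:1 spreading method:
Δσ = qBL/((B+z)(L+z)) = 143×3.8×3.8/((3.8+4.65)(3.8+4.65)) = 28.919 kPa
Final effective stress: σ'_f = 59.2 + 28.919 = 88.119 kPa.
σ'_f = 88.119 ≤ σ'_p = 155 kPa, so the clay remains overconsolidated and only the recompression index applies:
S_c = C_r·H/(1+e₀)·log₁₀(σ'_f/σ'_0) = 0.058×5.9/2.26×log₁₀(88.119/59.2)
    = 0.15141 × 0.17275 = 0.02616 m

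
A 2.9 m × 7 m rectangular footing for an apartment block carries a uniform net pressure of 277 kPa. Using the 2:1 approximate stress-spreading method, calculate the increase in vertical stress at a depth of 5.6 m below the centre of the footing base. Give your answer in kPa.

By the 2:1 method the load spreads at 1 horizontal : 2 vertical, so at depth z the loaded area has grown by z in each plan dimension:
Δσ = qBL/((B+z)(L+z)) = 277×2.9×7/((2.9+5.6)(7+5.6)) = 52.503 kPa

Δσ_z ≈ 52.5 kPa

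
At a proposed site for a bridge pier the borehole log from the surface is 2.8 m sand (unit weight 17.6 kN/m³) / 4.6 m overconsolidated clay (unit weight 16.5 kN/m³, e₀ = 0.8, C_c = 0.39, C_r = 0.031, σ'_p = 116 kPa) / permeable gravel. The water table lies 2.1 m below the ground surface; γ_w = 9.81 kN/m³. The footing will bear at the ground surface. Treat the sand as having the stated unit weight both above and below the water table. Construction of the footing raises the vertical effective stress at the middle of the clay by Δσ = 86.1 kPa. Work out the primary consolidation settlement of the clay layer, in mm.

S_c ≈ 117 mm

Mid-depth of clay below the ground surface: z = 2.8 + 4.6/2 = 5.1 m.
Total vertical stress at mid-clay: σ_v = 17.6×2.8 + 16.5×2.3 = 87.23 kPa.
Pore pressure: u = 9.81×(5.1 − 2.1) = 29.43 kPa.
Initial effective stress: σ'_0 = σ_v − u = 87.23 − 29.43 = 57.8 kPa.
Final effective stress: σ'_f = 57.8 + 86.1 = 143.9 kPa.
σ'_f = 143.9 > σ'_p = 116 kPa, so the stress path crosses the preconsolidation pressure — recompression up to σ'_p, then virgin compression beyond:
S_c = H/(1+e₀)·[C_r·log₁₀(σ'_p/σ'_0) + C_c·log₁₀(σ'_f/σ'_p)]
    = 4.6/1.8 × [0.031×log₁₀(116/57.8) + 0.39×log₁₀(143.9/116)]
    = 2.5556 × [0.0093784 + 0.036505] = 0.1173 m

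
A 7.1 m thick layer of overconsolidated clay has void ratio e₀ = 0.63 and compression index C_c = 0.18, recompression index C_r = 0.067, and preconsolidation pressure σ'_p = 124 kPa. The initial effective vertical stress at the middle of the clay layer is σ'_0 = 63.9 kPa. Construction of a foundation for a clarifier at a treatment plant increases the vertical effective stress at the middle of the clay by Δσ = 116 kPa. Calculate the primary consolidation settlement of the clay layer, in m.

Final effective stress: σ'_f = 63.9 + 116 = 179.9 kPa.
σ'_f = 179.9 > σ'_p = 124 kPa, so the stress path crosses the preconsolidation pressure — recompression up to σ'_p, then virgin compression beyond:
S_c = H/(1+e₀)·[C_r·log₁₀(σ'_p/σ'_0) + C_c·log₁₀(σ'_f/σ'_p)]
    = 7.1/1.63 × [0.067×log₁₀(124/63.9) + 0.18×log₁₀(179.9/124)]
    = 4.3558 × [0.019291 + 0.02909] = 0.2107 m

S_c ≈ 0.211 m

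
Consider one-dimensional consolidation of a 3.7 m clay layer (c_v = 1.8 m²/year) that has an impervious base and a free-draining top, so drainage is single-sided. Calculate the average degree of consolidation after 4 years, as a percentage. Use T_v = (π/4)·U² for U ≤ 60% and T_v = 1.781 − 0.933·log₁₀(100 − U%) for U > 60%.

Drainage path length: H_d = H = 3.7 m (single drainage).
T_v = c_v·t/H_d² = 1.8×4/3.7² = 0.52593.
T_v = 0.52593 corresponds to the U > 60% branch:
U = 1 − 10^((1.781 − T_v)/0.933)/100 = 0.7786

U ≈ 77.9 %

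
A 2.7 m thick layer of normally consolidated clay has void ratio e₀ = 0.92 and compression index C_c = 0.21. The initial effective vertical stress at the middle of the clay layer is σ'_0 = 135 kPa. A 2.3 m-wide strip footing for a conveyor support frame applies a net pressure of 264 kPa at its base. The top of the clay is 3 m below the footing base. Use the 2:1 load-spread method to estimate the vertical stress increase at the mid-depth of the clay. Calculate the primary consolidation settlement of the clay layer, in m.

S_c ≈ 0.0663 m

Mid-depth of clay below the footing base: z = 3 + 2.7/2 = 4.35 m.
Stress increase at mid-clay by the 2:1 spreading method:
Δσ = qB/(B+z) = 264×2.3/(2.3+4.35) = 91.308 kPa
Final effective stress: σ'_f = σ'_0 + Δσ = 135 + 91.308 = 226.31 kPa.
Normally consolidated clay, so the full stress increment lies on the virgin compression line:
S_c = C_c·H/(1+e₀)·log₁₀(σ'_f/σ'_0) = 0.21×2.7/(1+0.92)×log₁₀(226.31/135)
    = 0.29531 × 0.22437 = 0.06626 m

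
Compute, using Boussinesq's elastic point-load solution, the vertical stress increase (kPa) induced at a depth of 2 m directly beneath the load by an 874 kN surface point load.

Boussinesq vertical stress below a point load on an elastic half-space:
Δσ_z = 3P/(2πz²) · [1 + (r/z)²]^(−5/2)
r/z = 0/2 = 0; [1+(r/z)²]^(−5/2) = 1.
Δσ_z = 3×874/(2π×2²) × 1 = 104.33 × 1 = 104.3 kPa

Δσ_z ≈ 104 kPa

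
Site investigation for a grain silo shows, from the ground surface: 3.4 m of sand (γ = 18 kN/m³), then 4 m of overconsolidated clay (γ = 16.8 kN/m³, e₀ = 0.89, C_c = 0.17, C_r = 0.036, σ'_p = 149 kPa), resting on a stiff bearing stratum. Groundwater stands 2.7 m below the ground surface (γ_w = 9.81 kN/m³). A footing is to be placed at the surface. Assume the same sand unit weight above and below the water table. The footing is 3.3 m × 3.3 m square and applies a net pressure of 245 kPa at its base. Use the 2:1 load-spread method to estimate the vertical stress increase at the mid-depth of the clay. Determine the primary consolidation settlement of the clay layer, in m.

S_c ≈ 0.0138 m

Mid-depth of clay below the ground surface: z = 3.4 + 4/2 = 5.4 m.
Total vertical stress at mid-clay: σ_v = 18×3.4 + 16.8×2 = 94.8 kPa.
Pore pressure: u = 9.81×(5.4 − 2.7) = 26.487 kPa.
Initial effective stress: σ'_0 = σ_v − u = 94.8 − 26.487 = 68.313 kPa.
Stress increase at mid-clay by the 2:1 spreading method:
Δσ = qBL/((B+z)(L+z)) = 245×3.3×3.3/((3.3+5.4)(3.3+5.4)) = 35.25 kPa
Final effective stress: σ'_f = 68.313 + 35.25 = 103.56 kPa.
σ'_f = 103.56 ≤ σ'_p = 149 kPa, so the clay remains overconsolidated and only the recompression index applies:
S_c = C_r·H/(1+e₀)·log₁₀(σ'_f/σ'_0) = 0.036×4/1.89×log₁₀(103.56/68.313)
    = 0.07619 × 0.18069 = 0.01377 m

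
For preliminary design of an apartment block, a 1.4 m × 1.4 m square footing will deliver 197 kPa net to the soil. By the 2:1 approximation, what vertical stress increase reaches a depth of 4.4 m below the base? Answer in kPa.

By the 2:1 method the load spreads at 1 horizontal : 2 vertical, so at depth z the loaded area has grown by z in each plan dimension:
Δσ = qBL/((B+z)(L+z)) = 197×1.4×1.4/((1.4+4.4)(1.4+4.4)) = 11.478 kPa

Δσ_z ≈ 11.5 kPa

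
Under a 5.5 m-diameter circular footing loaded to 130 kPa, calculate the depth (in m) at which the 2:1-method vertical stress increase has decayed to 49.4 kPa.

z ≈ 3.42 m

2:1 spreading — at depth z the loaded area has grown by z in each plan dimension:
qD²/(D+z)² = Δσ_z ⇒ z = D(√(q/Δσ_z) − 1) = 5.5×(√(130/49.4) − 1) = 3.422 m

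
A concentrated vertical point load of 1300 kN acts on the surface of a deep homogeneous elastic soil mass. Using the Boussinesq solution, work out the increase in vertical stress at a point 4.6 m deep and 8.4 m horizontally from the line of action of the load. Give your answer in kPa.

Boussinesq vertical stress below a point load on an elastic half-space:
Δσ_z = 3P/(2πz²) · [1 + (r/z)²]^(−5/2)
r/z = 8.4/4.6 = 1.8261; [1+(r/z)²]^(−5/2) = 0.025564.
Δσ_z = 3×1300/(2π×4.6²) × 0.025564 = 29.334 × 0.025564 = 0.7499 kPa

Δσ_z ≈ 0.75 kPa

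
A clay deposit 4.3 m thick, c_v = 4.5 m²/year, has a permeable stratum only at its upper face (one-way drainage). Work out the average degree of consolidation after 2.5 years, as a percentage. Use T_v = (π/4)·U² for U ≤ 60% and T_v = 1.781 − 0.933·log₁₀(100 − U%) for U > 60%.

U ≈ 81.9 %

Drainage path length: H_d = H = 4.3 m (single drainage).
T_v = c_v·t/H_d² = 4.5×2.5/4.3² = 0.60844.
T_v = 0.60844 corresponds to the U > 60% branch:
U = 1 − 10^((1.781 − T_v)/0.933)/100 = 0.8194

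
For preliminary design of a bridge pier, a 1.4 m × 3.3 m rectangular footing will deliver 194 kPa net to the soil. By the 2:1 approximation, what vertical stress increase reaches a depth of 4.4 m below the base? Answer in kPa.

Δσ_z ≈ 20.1 kPa

By the 2:1 method the load spreads at 1 horizontal : 2 vertical, so at depth z the loaded area has grown by z in each plan dimension:
Δσ = qBL/((B+z)(L+z)) = 194×1.4×3.3/((1.4+4.4)(3.3+4.4)) = 20.069 kPa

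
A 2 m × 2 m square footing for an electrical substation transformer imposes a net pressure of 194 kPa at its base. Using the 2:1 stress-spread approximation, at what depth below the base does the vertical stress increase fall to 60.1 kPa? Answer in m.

z ≈ 1.59 m

2:1 spreading — at depth z the loaded area has grown by z in each plan dimension:
qB²/(B+z)² = Δσ_z ⇒ z = B(√(q/Δσ_z) − 1) = 2×(√(194/60.1) − 1) = 1.593 m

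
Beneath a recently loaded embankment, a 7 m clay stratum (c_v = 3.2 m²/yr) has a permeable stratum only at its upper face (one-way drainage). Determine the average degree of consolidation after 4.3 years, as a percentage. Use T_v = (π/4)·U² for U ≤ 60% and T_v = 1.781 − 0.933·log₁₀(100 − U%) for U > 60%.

Drainage path length: H_d = H = 7 m (single drainage).
T_v = c_v·t/H_d² = 3.2×4.3/7² = 0.28082.
T_v = 0.28082 corresponds to the U ≤ 60% branch:
U = √(4T_v/π) = 0.598

U ≈ 59.8 %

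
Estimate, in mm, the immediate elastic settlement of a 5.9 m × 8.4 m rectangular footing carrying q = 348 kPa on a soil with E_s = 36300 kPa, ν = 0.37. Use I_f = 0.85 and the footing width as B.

S_e ≈ 41.5 mm

Immediate (elastic) settlement: S_e = q·B·(1−ν²)/E_s · I_f.
S_e = 348 × 5.9 × (1 − 0.37²) / 36300 × 0.85
    = 348 × 5.9 × 0.8631 / 36300 × 0.85
    = 0.0415 m = 41.5 mm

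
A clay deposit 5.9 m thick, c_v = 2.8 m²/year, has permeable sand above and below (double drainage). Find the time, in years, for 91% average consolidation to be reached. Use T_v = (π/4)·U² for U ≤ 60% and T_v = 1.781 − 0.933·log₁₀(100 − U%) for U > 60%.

Drainage path length: H_d = H/2 = 2.95 m (double drainage).
U > 60%: T_v = 1.781 − 0.933·log₁₀(100 − 91) = 0.89069.
t = T_v·H_d²/c_v = 0.89069×2.95²/2.8 = 2.768 years.

t ≈ 2.77 years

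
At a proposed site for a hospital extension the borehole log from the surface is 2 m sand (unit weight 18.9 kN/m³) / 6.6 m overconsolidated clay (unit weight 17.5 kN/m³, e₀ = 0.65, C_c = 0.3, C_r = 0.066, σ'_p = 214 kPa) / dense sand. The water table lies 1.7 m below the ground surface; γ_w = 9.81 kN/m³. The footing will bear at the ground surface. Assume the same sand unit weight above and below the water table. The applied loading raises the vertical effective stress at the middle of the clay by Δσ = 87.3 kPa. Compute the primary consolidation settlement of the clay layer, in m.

Mid-depth of clay below the ground surface: z = 2 + 6.6/2 = 5.3 m.
Total vertical stress at mid-clay: σ_v = 18.9×2 + 17.5×3.3 = 95.55 kPa.
Pore pressure: u = 9.81×(5.3 − 1.7) = 35.316 kPa.
Initial effective stress: σ'_0 = σ_v − u = 95.55 − 35.316 = 60.234 kPa.
Final effective stress: σ'_f = 60.234 + 87.3 = 147.53 kPa.
σ'_f = 147.53 ≤ σ'_p = 214 kPa, so the clay remains overconsolidated and only the recompression index applies:
S_c = C_r·H/(1+e₀)·log₁₀(σ'_f/σ'_0) = 0.066×6.6/1.65×log₁₀(147.53/60.234)
    = 0.264 × 0.38904 = 0.1027 m

S_c ≈ 0.103 m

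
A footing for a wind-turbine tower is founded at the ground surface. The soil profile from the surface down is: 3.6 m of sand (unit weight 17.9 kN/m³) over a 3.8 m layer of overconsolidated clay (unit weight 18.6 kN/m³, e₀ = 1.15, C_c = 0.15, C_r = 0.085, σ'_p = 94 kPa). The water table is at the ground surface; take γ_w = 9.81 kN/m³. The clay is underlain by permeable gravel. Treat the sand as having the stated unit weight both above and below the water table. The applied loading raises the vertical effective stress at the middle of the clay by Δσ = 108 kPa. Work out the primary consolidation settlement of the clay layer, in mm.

Mid-depth of clay below the ground surface: z = 3.6 + 3.8/2 = 5.5 m.
Total vertical stress at mid-clay: σ_v = 17.9×3.6 + 18.6×1.9 = 99.78 kPa.
Pore pressure: u = 9.81×(5.5 − 0) = 53.955 kPa.
Initial effective stress: σ'_0 = σ_v − u = 99.78 − 53.955 = 45.825 kPa.
Final effective stress: σ'_f = 45.825 + 108 = 153.82 kPa.
σ'_f = 153.82 > σ'_p = 94 kPa, so the stress path crosses the preconsolidation pressure — recompression up to σ'_p, then virgin compression beyond:
S_c = H/(1+e₀)·[C_r·log₁₀(σ'_p/σ'_0) + C_c·log₁₀(σ'_f/σ'_p)]
    = 3.8/2.15 × [0.085×log₁₀(94/45.825) + 0.15×log₁₀(153.82/94)]
    = 1.7674 × [0.026522 + 0.032083] = 0.1036 m

S_c ≈ 104 mm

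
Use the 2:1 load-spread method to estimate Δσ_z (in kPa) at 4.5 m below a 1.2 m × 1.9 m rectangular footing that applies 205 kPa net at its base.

By the 2:1 method the load spreads at 1 horizontal : 2 vertical, so at depth z the loaded area has grown by z in each plan dimension:
Δσ = qBL/((B+z)(L+z)) = 205×1.2×1.9/((1.2+4.5)(1.9+4.5)) = 12.812 kPa

Δσ_z ≈ 12.8 kPa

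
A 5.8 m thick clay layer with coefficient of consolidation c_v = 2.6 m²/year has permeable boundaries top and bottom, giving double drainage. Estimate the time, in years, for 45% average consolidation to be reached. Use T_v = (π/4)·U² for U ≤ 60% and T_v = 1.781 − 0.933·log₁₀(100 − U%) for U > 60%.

t ≈ 0.514 years

Drainage path length: H_d = H/2 = 2.9 m (double drainage).
U ≤ 60%: T_v = (π/4)·U² = (π/4)×0.45² = 0.15904.
t = T_v·H_d²/c_v = 0.15904×2.9²/2.6 = 0.5144 years.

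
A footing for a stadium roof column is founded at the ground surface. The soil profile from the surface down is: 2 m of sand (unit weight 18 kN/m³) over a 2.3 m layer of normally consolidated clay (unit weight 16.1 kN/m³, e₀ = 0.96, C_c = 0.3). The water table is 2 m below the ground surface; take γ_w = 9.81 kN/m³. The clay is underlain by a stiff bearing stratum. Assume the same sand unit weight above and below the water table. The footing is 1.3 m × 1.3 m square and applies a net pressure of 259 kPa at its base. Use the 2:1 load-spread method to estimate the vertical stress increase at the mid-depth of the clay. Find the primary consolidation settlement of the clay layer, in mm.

Mid-depth of clay below the ground surface: z = 2 + 2.3/2 = 3.15 m.
Total vertical stress at mid-clay: σ_v = 18×2 + 16.1×1.15 = 54.515 kPa.
Pore pressure: u = 9.81×(3.15 − 2) = 11.281 kPa.
Initial effective stress: σ'_0 = σ_v − u = 54.515 − 11.281 = 43.234 kPa.
Stress increase at mid-clay by the 2:1 spreading method:
Δσ = qBL/((B+z)(L+z)) = 259×1.3×1.3/((1.3+3.15)(1.3+3.15)) = 22.104 kPa
Final effective stress: σ'_f = σ'_0 + Δσ = 43.234 + 22.104 = 65.338 kPa.
Normally consolidated clay, so the full stress increment lies on the virgin compression line:
S_c = C_c·H/(1+e₀)·log₁₀(σ'_f/σ'_0) = 0.3×2.3/(1+0.96)×log₁₀(65.338/43.234)
    = 0.35204 × 0.17934 = 0.06313 m

S_c ≈ 63.1 mm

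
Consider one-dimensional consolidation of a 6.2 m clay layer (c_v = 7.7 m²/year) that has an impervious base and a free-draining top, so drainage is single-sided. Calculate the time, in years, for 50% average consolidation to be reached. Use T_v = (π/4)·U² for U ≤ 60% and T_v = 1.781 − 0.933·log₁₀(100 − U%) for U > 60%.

t ≈ 0.98 years

Drainage path length: H_d = H = 6.2 m (single drainage).
U ≤ 60%: T_v = (π/4)·U² = (π/4)×0.5² = 0.19635.
t = T_v·H_d²/c_v = 0.19635×6.2²/7.7 = 0.9802 years.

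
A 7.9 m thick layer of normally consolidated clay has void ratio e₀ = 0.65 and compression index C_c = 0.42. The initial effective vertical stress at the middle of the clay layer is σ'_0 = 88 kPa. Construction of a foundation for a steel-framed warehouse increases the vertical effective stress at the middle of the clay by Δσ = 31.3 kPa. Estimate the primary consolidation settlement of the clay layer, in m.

S_c ≈ 0.266 m

Final effective stress: σ'_f = σ'_0 + Δσ = 88 + 31.3 = 119.3 kPa.
Normally consolidated clay, so the full stress increment lies on the virgin compression line:
S_c = C_c·H/(1+e₀)·log₁₀(σ'_f/σ'_0) = 0.42×7.9/(1+0.65)×log₁₀(119.3/88)
    = 2.0109 × 0.13216 = 0.2658 m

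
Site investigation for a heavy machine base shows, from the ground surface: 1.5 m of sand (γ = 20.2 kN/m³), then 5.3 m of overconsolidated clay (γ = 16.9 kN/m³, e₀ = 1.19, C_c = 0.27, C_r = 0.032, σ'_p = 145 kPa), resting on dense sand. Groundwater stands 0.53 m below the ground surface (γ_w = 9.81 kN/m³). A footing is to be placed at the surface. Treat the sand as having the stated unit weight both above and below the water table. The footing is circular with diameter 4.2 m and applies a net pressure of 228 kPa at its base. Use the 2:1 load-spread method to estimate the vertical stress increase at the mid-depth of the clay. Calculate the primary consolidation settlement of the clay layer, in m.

S_c ≈ 0.0302 m

Mid-depth of clay below the ground surface: z = 1.5 + 5.3/2 = 4.15 m.
Total vertical stress at mid-clay: σ_v = 20.2×1.5 + 16.9×2.65 = 75.085 kPa.
Pore pressure: u = 9.81×(4.15 − 0.53) = 35.512 kPa.
Initial effective stress: σ'_0 = σ_v − u = 75.085 − 35.512 = 39.573 kPa.
Stress increase at mid-clay by the 2:1 spreading method:
Δσ ≈ qD²/(D+z)² = 228×4.2²/(4.2+4.15)² = 57.685 kPa
Final effective stress: σ'_f = 39.573 + 57.685 = 97.258 kPa.
σ'_f = 97.258 ≤ σ'_p = 145 kPa, so the clay remains overconsolidated and only the recompression index applies:
S_c = C_r·H/(1+e₀)·log₁₀(σ'_f/σ'_0) = 0.032×5.3/2.19×log₁₀(97.258/39.573)
    = 0.077443 × 0.39053 = 0.03024 m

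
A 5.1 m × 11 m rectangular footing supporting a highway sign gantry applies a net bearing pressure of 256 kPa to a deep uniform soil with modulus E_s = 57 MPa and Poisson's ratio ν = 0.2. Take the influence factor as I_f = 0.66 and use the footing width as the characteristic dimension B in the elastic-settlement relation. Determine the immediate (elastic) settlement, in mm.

Immediate (elastic) settlement: S_e = q·B·(1−ν²)/E_s · I_f.
E_s = 57 MPa = 57000 kPa.
S_e = 256 × 5.1 × (1 − 0.2²) / 57000 × 0.66
    = 256 × 5.1 × 0.96 / 57000 × 0.66
    = 0.01451 m = 14.51 mm

S_e ≈ 14.5 mm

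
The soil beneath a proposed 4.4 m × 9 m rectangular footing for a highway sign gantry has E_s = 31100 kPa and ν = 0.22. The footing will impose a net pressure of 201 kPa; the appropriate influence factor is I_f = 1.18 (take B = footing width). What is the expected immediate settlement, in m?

Immediate (elastic) settlement: S_e = q·B·(1−ν²)/E_s · I_f.
S_e = 201 × 4.4 × (1 − 0.22²) / 31100 × 1.18
    = 201 × 4.4 × 0.9516 / 31100 × 1.18
    = 0.03193 m

S_e ≈ 0.0319 m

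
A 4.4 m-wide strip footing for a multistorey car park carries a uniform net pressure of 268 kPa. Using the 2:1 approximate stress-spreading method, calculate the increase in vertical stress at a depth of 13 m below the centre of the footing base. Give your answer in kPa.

By the 2:1 method the load spreads at 1 horizontal : 2 vertical, so at depth z the loaded area has grown by z in each plan dimension:
Δσ = qB/(B+z) = 268×4.4/(4.4+13) = 67.77 kPa

Δσ_z ≈ 67.8 kPa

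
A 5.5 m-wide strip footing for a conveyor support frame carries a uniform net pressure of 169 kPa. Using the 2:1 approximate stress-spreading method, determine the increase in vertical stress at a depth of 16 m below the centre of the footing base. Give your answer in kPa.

By the 2:1 method the load spreads at 1 horizontal : 2 vertical, so at depth z the loaded area has grown by z in each plan dimension:
Δσ = qB/(B+z) = 169×5.5/(5.5+16) = 43.233 kPa

Δσ_z ≈ 43.2 kPa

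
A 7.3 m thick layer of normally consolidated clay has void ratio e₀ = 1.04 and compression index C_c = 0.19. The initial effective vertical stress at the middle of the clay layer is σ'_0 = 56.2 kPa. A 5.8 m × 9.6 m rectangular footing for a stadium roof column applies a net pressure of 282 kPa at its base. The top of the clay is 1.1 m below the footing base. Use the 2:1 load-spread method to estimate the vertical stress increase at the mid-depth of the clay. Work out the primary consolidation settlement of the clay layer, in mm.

Mid-depth of clay below the footing base: z = 1.1 + 7.3/2 = 4.75 m.
Stress increase at mid-clay by the 2:1 spreading method:
Δσ = qBL/((B+z)(L+z)) = 282×5.8×9.6/((5.8+4.75)(9.6+4.75)) = 103.72 kPa
Final effective stress: σ'_f = σ'_0 + Δσ = 56.2 + 103.72 = 159.92 kPa.
Normally consolidated clay, so the full stress increment lies on the virgin compression line:
S_c = C_c·H/(1+e₀)·log₁₀(σ'_f/σ'_0) = 0.19×7.3/(1+1.04)×log₁₀(159.92/56.2)
    = 0.6799 × 0.45417 = 0.3088 m

S_c ≈ 309 mm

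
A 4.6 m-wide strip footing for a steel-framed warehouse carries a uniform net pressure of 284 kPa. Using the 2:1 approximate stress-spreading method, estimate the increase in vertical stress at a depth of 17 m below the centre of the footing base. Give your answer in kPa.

By the 2:1 method the load spreads at 1 horizontal : 2 vertical, so at depth z the loaded area has grown by z in each plan dimension:
Δσ = qB/(B+z) = 284×4.6/(4.6+17) = 60.481 kPa

Δσ_z ≈ 60.5 kPa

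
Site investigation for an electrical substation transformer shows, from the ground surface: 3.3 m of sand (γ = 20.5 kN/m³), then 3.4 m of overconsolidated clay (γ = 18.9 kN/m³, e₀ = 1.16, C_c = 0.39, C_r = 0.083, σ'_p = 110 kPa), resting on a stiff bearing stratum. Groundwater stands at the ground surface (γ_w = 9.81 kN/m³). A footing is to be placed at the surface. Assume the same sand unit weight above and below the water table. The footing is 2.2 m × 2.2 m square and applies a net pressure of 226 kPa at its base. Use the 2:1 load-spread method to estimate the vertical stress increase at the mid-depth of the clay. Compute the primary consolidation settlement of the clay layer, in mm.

Mid-depth of clay below the ground surface: z = 3.3 + 3.4/2 = 5 m.
Total vertical stress at mid-clay: σ_v = 20.5×3.3 + 18.9×1.7 = 99.78 kPa.
Pore pressure: u = 9.81×(5 − 0) = 49.05 kPa.
Initial effective stress: σ'_0 = σ_v − u = 99.78 − 49.05 = 50.73 kPa.
Stress increase at mid-clay by the 2:1 spreading method:
Δσ = qBL/((B+z)(L+z)) = 226×2.2×2.2/((2.2+5)(2.2+5)) = 21.1 kPa
Final effective stress: σ'_f = 50.73 + 21.1 = 71.83 kPa.
σ'_f = 71.83 ≤ σ'_p = 110 kPa, so the clay remains overconsolidated and only the recompression index applies:
S_c = C_r·H/(1+e₀)·log₁₀(σ'_f/σ'_0) = 0.083×3.4/2.16×log₁₀(71.83/50.73)
    = 0.13065 × 0.15104 = 0.01973 m

S_c ≈ 19.7 mm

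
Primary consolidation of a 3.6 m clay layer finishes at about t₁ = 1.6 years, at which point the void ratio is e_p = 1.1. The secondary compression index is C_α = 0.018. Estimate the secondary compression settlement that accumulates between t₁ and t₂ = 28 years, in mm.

S_s ≈ 38.4 mm

Secondary compression: S_s = C_α·H/(1+e_p)·log₁₀(t₂/t₁)
S_s = 0.018×3.6/(1+1.1)×log₁₀(28/1.6)
    = 0.03086 × 1.243 = 0.03836 m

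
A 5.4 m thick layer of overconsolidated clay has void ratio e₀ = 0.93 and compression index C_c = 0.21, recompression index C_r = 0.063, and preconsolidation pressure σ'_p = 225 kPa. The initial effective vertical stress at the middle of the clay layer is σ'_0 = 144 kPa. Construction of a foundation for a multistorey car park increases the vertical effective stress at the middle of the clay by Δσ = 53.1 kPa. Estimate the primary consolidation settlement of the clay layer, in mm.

Final effective stress: σ'_f = 144 + 53.1 = 197.1 kPa.
σ'_f = 197.1 ≤ σ'_p = 225 kPa, so the clay remains overconsolidated and only the recompression index applies:
S_c = C_r·H/(1+e₀)·log₁₀(σ'_f/σ'_0) = 0.063×5.4/1.93×log₁₀(197.1/144)
    = 0.17627 × 0.13632 = 0.02403 m

S_c ≈ 24 mm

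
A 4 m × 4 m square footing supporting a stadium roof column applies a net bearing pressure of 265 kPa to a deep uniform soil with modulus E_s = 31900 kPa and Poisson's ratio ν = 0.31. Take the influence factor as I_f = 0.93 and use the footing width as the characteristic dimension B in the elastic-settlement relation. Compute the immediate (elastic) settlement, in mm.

Immediate (elastic) settlement: S_e = q·B·(1−ν²)/E_s · I_f.
S_e = 265 × 4 × (1 − 0.31²) / 31900 × 0.93
    = 265 × 4 × 0.9039 / 31900 × 0.93
    = 0.02793 m = 27.93 mm

S_e ≈ 27.9 mm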